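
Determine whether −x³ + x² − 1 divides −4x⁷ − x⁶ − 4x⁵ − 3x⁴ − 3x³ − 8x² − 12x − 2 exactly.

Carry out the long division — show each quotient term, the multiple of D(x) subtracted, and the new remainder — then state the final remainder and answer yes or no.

Step 1: lead(−4x⁷ − x⁶ − 4x⁵ − 3x⁴ − 3x³ − 8x² − 12x − 2) ÷ lead(D) = −4x⁷ ÷ −x³ = 4x⁴. Subtract (4x⁴)·D = −4x⁷ + 4x⁶ − 4x⁴. Remainder: −5x⁶ − 4x⁵ + x⁴ − 3x³ − 8x² − 12x − 2.
Step 2: lead(−5x⁶ − 4x⁵ + x⁴ − 3x³ − 8x² − 12x − 2) ÷ lead(D) = −5x⁶ ÷ −x³ = 5x³. Subtract (5x³)·D = −5x⁶ + 5x⁵ − 5x³. Remainder: −9x⁵ + x⁴ + 2x³ − 8x² − 12x − 2.
Step 3: lead(−9x⁵ + x⁴ + 2x³ − 8x² − 12x − 2) ÷ lead(D) = −9x⁵ ÷ −x³ = 9x². Subtract (9x²)·D = −9x⁵ + 9x⁴ − 9x². Remainder: −8x⁴ + 2x³ + x² − 12x − 2.
Step 4: lead(−8x⁴ + 2x³ + x² − 12x − 2) ÷ lead(D) = −8x⁴ ÷ −x³ = 8x. Subtract (8x)·D = −8x⁴ + 8x³ − 8x. Remainder: −6x³ + x² − 4x − 2.
Step 5: lead(−6x³ + x² − 4x − 2) ÷ lead(D) = −6x³ ÷ −x³ = 6. Subtract (6)·D = −6x³ + 6x² − 6. Remainder: −5x² − 4x + 4.

R(x) = −5x² − 4x + 4, so D(x) is not a factor of P(x). no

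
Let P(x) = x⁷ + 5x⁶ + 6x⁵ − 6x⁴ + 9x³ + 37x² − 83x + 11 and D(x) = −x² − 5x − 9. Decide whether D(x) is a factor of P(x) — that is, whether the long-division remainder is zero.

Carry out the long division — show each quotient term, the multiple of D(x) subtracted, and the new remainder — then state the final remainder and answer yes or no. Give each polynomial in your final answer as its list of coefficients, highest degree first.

Step 1: lead(x⁷ + 5x⁶ + 6x⁵ − 6x⁴ + 9x³ + 37x² − 83x + 11) ÷ lead(D) = x⁷ ÷ −x² = −x⁵. Subtract (−x⁵)·D = x⁷ + 5x⁶ + 9x⁵. Remainder: −3x⁵ − 6x⁴ + 9x³ + 37x² − 83x + 11.
Step 2: lead(−3x⁵ − 6x⁴ + 9x³ + 37x² − 83x + 11) ÷ lead(D) = −3x⁵ ÷ −x² = 3x³. Subtract (3x³)·D = −3x⁵ − 15x⁴ − 27x³. Remainder: 9x⁴ + 36x³ + 37x² − 83x + 11.
Step 3: lead(9x⁴ + 36x³ + 37x² − 83x + 11) ÷ lead(D) = 9x⁴ ÷ −x² = −9x². Subtract (−9x²)·D = 9x⁴ + 45x³ + 81x². Remainder: −9x³ − 44x² − 83x + 11.
Step 4: lead(−9x³ − 44x² − 83x + 11) ÷ lead(D) = −9x³ ÷ −x² = 9x. Subtract (9x)·D = −9x³ − 45x² − 81x. Remainder: x² − 2x + 11.
Step 5: lead(x² − 2x + 11) ÷ lead(D) = x² ÷ −x² = −1. Subtract (−1)·D = x² + 5x + 9. Remainder: −7x + 2.

R = [-7, 2], so D(x) is not a factor of P(x). no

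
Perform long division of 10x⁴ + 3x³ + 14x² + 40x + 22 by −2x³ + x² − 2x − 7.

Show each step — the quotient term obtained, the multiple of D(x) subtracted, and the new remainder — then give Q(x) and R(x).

Step 1: lead(10x⁴ + 3x³ + 14x² + 40x + 22) ÷ lead(D) = 10x⁴ ÷ −2x³ = −5x. Subtract (−5x)·D = 10x⁴ − 5x³ + 10x² + 35x. Remainder: 8x³ + 4x² + 5x + 22.
Step 2: lead(8x³ + 4x² + 5x + 22) ÷ lead(D) = 8x³ ÷ −2x³ = −4. Subtract (−4)·D = 8x³ − 4x² + 8x + 28. Remainder: 8x² − 3x − 6.

Q(x) = −5x − 4; R(x) = 8x² − 3x − 6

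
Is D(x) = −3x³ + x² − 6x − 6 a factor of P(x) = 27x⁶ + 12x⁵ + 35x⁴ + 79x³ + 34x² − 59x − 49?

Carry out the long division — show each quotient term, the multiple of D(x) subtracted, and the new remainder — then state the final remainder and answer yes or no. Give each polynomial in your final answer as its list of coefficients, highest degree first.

R = [9, 7, -7], so D(x) is not a factor of P(x). no

Step 1: lead(27x⁶ + 12x⁵ + 35x⁴ + 79x³ + 34x² − 59x − 49) ÷ lead(D) = 27x⁶ ÷ −3x³ = −9x³. Subtract (−9x³)·D = 27x⁶ − 9x⁵ + 54x⁴ + 54x³. Remainder: 21x⁵ − 19x⁴ + 25x³ + 34x² − 59x − 49.
Step 2: lead(21x⁵ − 19x⁴ + 25x³ + 34x² − 59x − 49) ÷ lead(D) = 21x⁵ ÷ −3x³ = −7x². Subtract (−7x²)·D = 21x⁵ − 7x⁴ + 42x³ + 42x². Remainder: −12x⁴ − 17x³ − 8x² − 59x − 49.
Step 3: lead(−12x⁴ − 17x³ − 8x² − 59x − 49) ÷ lead(D) = −12x⁴ ÷ −3x³ = 4x. Subtract (4x)·D = −12x⁴ + 4x³ − 24x² − 24x. Remainder: −21x³ + 16x² − 35x − 49.
Step 4: lead(−21x³ + 16x² − 35x − 49) ÷ lead(D) = −21x³ ÷ −3x³ = 7. Subtract (7)·D = −21x³ + 7x² − 42x − 42. Remainder: 9x² + 7x − 7.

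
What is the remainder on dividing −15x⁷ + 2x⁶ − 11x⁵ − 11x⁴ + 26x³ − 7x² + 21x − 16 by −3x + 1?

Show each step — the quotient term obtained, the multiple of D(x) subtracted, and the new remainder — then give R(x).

Step 1: lead(−15x⁷ + 2x⁶ − 11x⁵ − 11x⁴ + 26x³ − 7x² + 21x − 16) ÷ lead(D) = −15x⁷ ÷ −3x = 5x⁶. Subtract (5x⁶)·D = −15x⁷ + 5x⁶. Remainder: −3x⁶ − 11x⁵ − 11x⁴ + 26x³ − 7x² + 21x − 16.
Step 2: lead(−3x⁶ − 11x⁵ − 11x⁴ + 26x³ − 7x² + 21x − 16) ÷ lead(D) = −3x⁶ ÷ −3x = x⁵. Subtract (x⁵)·D = −3x⁶ + x⁵. Remainder: −12x⁵ − 11x⁴ + 26x³ − 7x² + 21x − 16.
Step 3: lead(−12x⁵ − 11x⁴ + 26x³ − 7x² + 21x − 16) ÷ lead(D) = −12x⁵ ÷ −3x = 4x⁴. Subtract (4x⁴)·D = −12x⁵ + 4x⁴. Remainder: −15x⁴ + 26x³ − 7x² + 21x − 16.
Step 4: lead(−15x⁴ + 26x³ − 7x² + 21x − 16) ÷ lead(D) = −15x⁴ ÷ −3x = 5x³. Subtract (5x³)·D = −15x⁴ + 5x³. Remainder: 21x³ − 7x² + 21x − 16.
Step 5: lead(21x³ − 7x² + 21x − 16) ÷ lead(D) = 21x³ ÷ −3x = −7x². Subtract (−7x²)·D = 21x³ − 7x². Remainder: 21x − 16.
Step 6: lead(21x − 16) ÷ lead(D) = 21x ÷ −3x = −7. Subtract (−7)·D = 21x − 7. Remainder: −9.

R(x) = −9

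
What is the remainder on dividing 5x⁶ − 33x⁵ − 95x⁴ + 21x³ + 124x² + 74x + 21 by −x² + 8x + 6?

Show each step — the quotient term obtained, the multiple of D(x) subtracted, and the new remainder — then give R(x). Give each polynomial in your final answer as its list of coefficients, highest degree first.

R = [4, 9]

Step 1: lead(5x⁶ − 33x⁵ − 95x⁴ + 21x³ + 124x² + 74x + 21) ÷ lead(D) = 5x⁶ ÷ −x² = −5x⁴. Subtract (−5x⁴)·D = 5x⁶ − 40x⁵ − 30x⁴. Remainder: 7x⁵ − 65x⁴ + 21x³ + 124x² + 74x + 21.
Step 2: lead(7x⁵ − 65x⁴ + 21x³ + 124x² + 74x + 21) ÷ lead(D) = 7x⁵ ÷ −x² = −7x³. Subtract (−7x³)·D = 7x⁵ − 56x⁴ − 42x³. Remainder: −9x⁴ + 63x³ + 124x² + 74x + 21.
Step 3: lead(−9x⁴ + 63x³ + 124x² + 74x + 21) ÷ lead(D) = −9x⁴ ÷ −x² = 9x². Subtract (9x²)·D = −9x⁴ + 72x³ + 54x². Remainder: −9x³ + 70x² + 74x + 21.
Step 4: lead(−9x³ + 70x² + 74x + 21) ÷ lead(D) = −9x³ ÷ −x² = 9x. Subtract (9x)·D = −9x³ + 72x² + 54x. Remainder: −2x² + 20x + 21.
Step 5: lead(−2x² + 20x + 21) ÷ lead(D) = −2x² ÷ −x² = 2. Subtract (2)·D = −2x² + 16x + 12. Remainder: 4x + 9.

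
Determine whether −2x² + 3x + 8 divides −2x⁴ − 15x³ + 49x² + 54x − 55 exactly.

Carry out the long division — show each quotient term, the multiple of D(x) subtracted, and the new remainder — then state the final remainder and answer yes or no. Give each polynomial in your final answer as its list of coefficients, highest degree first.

R = [3, 1], so D(x) is not a factor of P(x). no

Step 1: lead(−2x⁴ − 15x³ + 49x² + 54x − 55) ÷ lead(D) = −2x⁴ ÷ −2x² = x². Subtract (x²)·D = −2x⁴ + 3x³ + 8x². Remainder: −18x³ + 41x² + 54x − 55.
Step 2: lead(−18x³ + 41x² + 54x − 55) ÷ lead(D) = −18x³ ÷ −2x² = 9x. Subtract (9x)·D = −18x³ + 27x² + 72x. Remainder: 14x² − 18x − 55.
Step 3: lead(14x² − 18x − 55) ÷ lead(D) = 14x² ÷ −2x² = −7. Subtract (−7)·D = 14x² − 21x − 56. Remainder: 3x + 1.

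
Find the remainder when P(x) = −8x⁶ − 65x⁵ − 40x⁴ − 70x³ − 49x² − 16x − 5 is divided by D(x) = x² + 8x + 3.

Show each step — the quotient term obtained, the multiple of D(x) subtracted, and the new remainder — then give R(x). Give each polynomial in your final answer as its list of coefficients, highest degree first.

Step 1: lead(−8x⁶ − 65x⁵ − 40x⁴ − 70x³ − 49x² − 16x − 5) ÷ lead(D) = −8x⁶ ÷ x² = −8x⁴. Subtract (−8x⁴)·D = −8x⁶ − 64x⁵ − 24x⁴. Remainder: −x⁵ − 16x⁴ − 70x³ − 49x² − 16x − 5.
Step 2: lead(−x⁵ − 16x⁴ − 70x³ − 49x² − 16x − 5) ÷ lead(D) = −x⁵ ÷ x² = −x³. Subtract (−x³)·D = −x⁵ − 8x⁴ − 3x³. Remainder: −8x⁴ − 67x³ − 49x² − 16x − 5.
Step 3: lead(−8x⁴ − 67x³ − 49x² − 16x − 5) ÷ lead(D) = −8x⁴ ÷ x² = −8x². Subtract (−8x²)·D = −8x⁴ − 64x³ − 24x². Remainder: −3x³ − 25x² − 16x − 5.
Step 4: lead(−3x³ − 25x² − 16x − 5) ÷ lead(D) = −3x³ ÷ x² = −3x. Subtract (−3x)·D = −3x³ − 24x² − 9x. Remainder: −x² − 7x − 5.
Step 5: lead(−x² − 7x − 5) ÷ lead(D) = −x² ÷ x² = −1. Subtract (−1)·D = −x² − 8x − 3. Remainder: x − 2.

R = [1, -2]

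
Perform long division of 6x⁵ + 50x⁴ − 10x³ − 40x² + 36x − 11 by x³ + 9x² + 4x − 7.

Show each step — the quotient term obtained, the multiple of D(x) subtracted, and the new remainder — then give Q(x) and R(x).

Q(x) = 6x² − 4x + 2; R(x) = 3

Step 1: lead(6x⁵ + 50x⁴ − 10x³ − 40x² + 36x − 11) ÷ lead(D) = 6x⁵ ÷ x³ = 6x². Subtract (6x²)·D = 6x⁵ + 54x⁴ + 24x³ − 42x². Remainder: −4x⁴ − 34x³ + 2x² + 36x − 11.
Step 2: lead(−4x⁴ − 34x³ + 2x² + 36x − 11) ÷ lead(D) = −4x⁴ ÷ x³ = −4x. Subtract (−4x)·D = −4x⁴ − 36x³ − 16x² + 28x. Remainder: 2x³ + 18x² + 8x − 11.
Step 3: lead(2x³ + 18x² + 8x − 11) ÷ lead(D) = 2x³ ÷ x³ = 2. Subtract (2)·D = 2x³ + 18x² + 8x − 14. Remainder: 3.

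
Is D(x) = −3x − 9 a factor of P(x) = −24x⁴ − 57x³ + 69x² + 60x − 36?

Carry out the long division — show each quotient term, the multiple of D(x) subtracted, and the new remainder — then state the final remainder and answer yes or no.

R(x) = 0, so D(x) is a factor of P(x). yes

Step 1: lead(−24x⁴ − 57x³ + 69x² + 60x − 36) ÷ lead(D) = −24x⁴ ÷ −3x = 8x³. Subtract (8x³)·D = −24x⁴ − 72x³. Remainder: 15x³ + 69x² + 60x − 36.
Step 2: lead(15x³ + 69x² + 60x − 36) ÷ lead(D) = 15x³ ÷ −3x = −5x². Subtract (−5x²)·D = 15x³ + 45x². Remainder: 24x² + 60x − 36.
Step 3: lead(24x² + 60x − 36) ÷ lead(D) = 24x² ÷ −3x = −8x. Subtract (−8x)·D = 24x² + 72x. Remainder: −12x − 36.
Step 4: lead(−12x − 36) ÷ lead(D) = −12x ÷ −3x = 4. Subtract (4)·D = −12x − 36. Remainder: 0.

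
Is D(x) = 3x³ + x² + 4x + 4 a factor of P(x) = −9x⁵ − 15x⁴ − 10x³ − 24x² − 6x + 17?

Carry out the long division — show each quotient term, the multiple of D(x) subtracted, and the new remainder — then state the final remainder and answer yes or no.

R(x) = 2x² + 2x + 9, so D(x) is not a factor of P(x). no

Step 1: lead(−9x⁵ − 15x⁴ − 10x³ − 24x² − 6x + 17) ÷ lead(D) = −9x⁵ ÷ 3x³ = −3x². Subtract (−3x²)·D = −9x⁵ − 3x⁴ − 12x³ − 12x². Remainder: −12x⁴ + 2x³ − 12x² − 6x + 17.
Step 2: lead(−12x⁴ + 2x³ − 12x² − 6x + 17) ÷ lead(D) = −12x⁴ ÷ 3x³ = −4x. Subtract (−4x)·D = −12x⁴ − 4x³ − 16x² − 16x. Remainder: 6x³ + 4x² + 10x + 17.
Step 3: lead(6x³ + 4x² + 10x + 17) ÷ lead(D) = 6x³ ÷ 3x³ = 2. Subtract (2)·D = 6x³ + 2x² + 8x + 8. Remainder: 2x² + 2x + 9.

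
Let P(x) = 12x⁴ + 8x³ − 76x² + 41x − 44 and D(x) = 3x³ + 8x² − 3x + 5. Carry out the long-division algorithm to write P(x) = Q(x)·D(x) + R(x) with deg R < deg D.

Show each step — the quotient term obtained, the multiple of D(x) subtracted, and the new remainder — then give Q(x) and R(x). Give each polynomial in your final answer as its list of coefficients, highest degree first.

Step 1: lead(12x⁴ + 8x³ − 76x² + 41x − 44) ÷ lead(D) = 12x⁴ ÷ 3x³ = 4x. Subtract (4x)·D = 12x⁴ + 32x³ − 12x² + 20x. Remainder: −24x³ − 64x² + 21x − 44.
Step 2: lead(−24x³ − 64x² + 21x − 44) ÷ lead(D) = −24x³ ÷ 3x³ = −8. Subtract (−8)·D = −24x³ − 64x² + 24x − 40. Remainder: −3x − 4.

Q = [4, -8]; R = [-3, -4]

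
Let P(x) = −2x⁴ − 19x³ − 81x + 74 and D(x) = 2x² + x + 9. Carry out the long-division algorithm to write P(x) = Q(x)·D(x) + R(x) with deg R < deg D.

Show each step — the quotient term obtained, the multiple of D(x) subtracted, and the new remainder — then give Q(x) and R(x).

Step 1: lead(−2x⁴ − 19x³ − 81x + 74) ÷ lead(D) = −2x⁴ ÷ 2x² = −x². Subtract (−x²)·D = −2x⁴ − x³ − 9x². Remainder: −18x³ + 9x² − 81x + 74.
Step 2: lead(−18x³ + 9x² − 81x + 74) ÷ lead(D) = −18x³ ÷ 2x² = −9x. Subtract (−9x)·D = −18x³ − 9x² − 81x. Remainder: 18x² + 74.
Step 3: lead(18x² + 74) ÷ lead(D) = 18x² ÷ 2x² = 9. Subtract (9)·D = 18x² + 9x + 81. Remainder: −9x − 7.

Q(x) = −x² − 9x + 9; R(x) = −9x − 7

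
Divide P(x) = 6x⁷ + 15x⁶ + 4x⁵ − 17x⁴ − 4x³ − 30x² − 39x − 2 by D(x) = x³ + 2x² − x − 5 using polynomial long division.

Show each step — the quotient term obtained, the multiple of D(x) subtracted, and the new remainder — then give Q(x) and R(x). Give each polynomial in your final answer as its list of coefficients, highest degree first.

Q = [6, 3, 4, 8, -1]; R = [-7]

Step 1: lead(6x⁷ + 15x⁶ + 4x⁵ − 17x⁴ − 4x³ − 30x² − 39x − 2) ÷ lead(D) = 6x⁷ ÷ x³ = 6x⁴. Subtract (6x⁴)·D = 6x⁷ + 12x⁶ − 6x⁵ − 30x⁴. Remainder: 3x⁶ + 10x⁵ + 13x⁴ − 4x³ − 30x² − 39x − 2.
Step 2: lead(3x⁶ + 10x⁵ + 13x⁴ − 4x³ − 30x² − 39x − 2) ÷ lead(D) = 3x⁶ ÷ x³ = 3x³. Subtract (3x³)·D = 3x⁶ + 6x⁵ − 3x⁴ − 15x³. Remainder: 4x⁵ + 16x⁴ + 11x³ − 30x² − 39x − 2.
Step 3: lead(4x⁵ + 16x⁴ + 11x³ − 30x² − 39x − 2) ÷ lead(D) = 4x⁵ ÷ x³ = 4x². Subtract (4x²)·D = 4x⁵ + 8x⁴ − 4x³ − 20x². Remainder: 8x⁴ + 15x³ − 10x² − 39x − 2.
Step 4: lead(8x⁴ + 15x³ − 10x² − 39x − 2) ÷ lead(D) = 8x⁴ ÷ x³ = 8x. Subtract (8x)·D = 8x⁴ + 16x³ − 8x² − 40x. Remainder: −x³ − 2x² + x − 2.
Step 5: lead(−x³ − 2x² + x − 2) ÷ lead(D) = −x³ ÷ x³ = −1. Subtract (−1)·D = −x³ − 2x² + x + 5. Remainder: −7.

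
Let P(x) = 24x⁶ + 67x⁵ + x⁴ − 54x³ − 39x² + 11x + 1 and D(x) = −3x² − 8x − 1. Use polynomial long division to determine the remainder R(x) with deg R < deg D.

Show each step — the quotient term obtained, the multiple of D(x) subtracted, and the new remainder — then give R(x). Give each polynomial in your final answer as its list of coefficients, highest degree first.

Step 1: lead(24x⁶ + 67x⁵ + x⁴ − 54x³ − 39x² + 11x + 1) ÷ lead(D) = 24x⁶ ÷ −3x² = −8x⁴. Subtract (−8x⁴)·D = 24x⁶ + 64x⁵ + 8x⁴. Remainder: 3x⁵ − 7x⁴ − 54x³ − 39x² + 11x + 1.
Step 2: lead(3x⁵ − 7x⁴ − 54x³ − 39x² + 11x + 1) ÷ lead(D) = 3x⁵ ÷ −3x² = −x³. Subtract (−x³)·D = 3x⁵ + 8x⁴ + x³. Remainder: −15x⁴ − 55x³ − 39x² + 11x + 1.
Step 3: lead(−15x⁴ − 55x³ − 39x² + 11x + 1) ÷ lead(D) = −15x⁴ ÷ −3x² = 5x². Subtract (5x²)·D = −15x⁴ − 40x³ − 5x². Remainder: −15x³ − 34x² + 11x + 1.
Step 4: lead(−15x³ − 34x² + 11x + 1) ÷ lead(D) = −15x³ ÷ −3x² = 5x. Subtract (5x)·D = −15x³ − 40x² − 5x. Remainder: 6x² + 16x + 1.
Step 5: lead(6x² + 16x + 1) ÷ lead(D) = 6x² ÷ −3x² = −2. Subtract (−2)·D = 6x² + 16x + 2. Remainder: −1.

R = [-1]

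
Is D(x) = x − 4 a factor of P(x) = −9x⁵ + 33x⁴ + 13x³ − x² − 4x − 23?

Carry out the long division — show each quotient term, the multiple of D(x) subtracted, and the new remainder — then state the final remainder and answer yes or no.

Step 1: lead(−9x⁵ + 33x⁴ + 13x³ − x² − 4x − 23) ÷ lead(D) = −9x⁵ ÷ x = −9x⁴. Subtract (−9x⁴)·D = −9x⁵ + 36x⁴. Remainder: −3x⁴ + 13x³ − x² − 4x − 23.
Step 2: lead(−3x⁴ + 13x³ − x² − 4x − 23) ÷ lead(D) = −3x⁴ ÷ x = −3x³. Subtract (−3x³)·D = −3x⁴ + 12x³. Remainder: x³ − x² − 4x − 23.
Step 3: lead(x³ − x² − 4x − 23) ÷ lead(D) = x³ ÷ x = x². Subtract (x²)·D = x³ − 4x². Remainder: 3x² − 4x − 23.
Step 4: lead(3x² − 4x − 23) ÷ lead(D) = 3x² ÷ x = 3x. Subtract (3x)·D = 3x² − 12x. Remainder: 8x − 23.
Step 5: lead(8x − 23) ÷ lead(D) = 8x ÷ x = 8. Subtract (8)·D = 8x − 32. Remainder: 9.

R(x) = 9, so D(x) is not a factor of P(x). no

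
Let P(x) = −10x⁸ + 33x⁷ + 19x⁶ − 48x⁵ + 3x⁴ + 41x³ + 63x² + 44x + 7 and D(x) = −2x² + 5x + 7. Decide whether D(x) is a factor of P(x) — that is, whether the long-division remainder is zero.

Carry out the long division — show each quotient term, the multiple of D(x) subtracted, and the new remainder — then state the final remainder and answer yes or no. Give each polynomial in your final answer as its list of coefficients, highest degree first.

Step 1: lead(−10x⁸ + 33x⁷ + 19x⁶ − 48x⁵ + 3x⁴ + 41x³ + 63x² + 44x + 7) ÷ lead(D) = −10x⁸ ÷ −2x² = 5x⁶. Subtract (5x⁶)·D = −10x⁸ + 25x⁷ + 35x⁶. Remainder: 8x⁷ − 16x⁶ − 48x⁵ + 3x⁴ + 41x³ + 63x² + 44x + 7.
Step 2: lead(8x⁷ − 16x⁶ − 48x⁵ + 3x⁴ + 41x³ + 63x² + 44x + 7) ÷ lead(D) = 8x⁷ ÷ −2x² = −4x⁵. Subtract (−4x⁵)·D = 8x⁷ − 20x⁶ − 28x⁵. Remainder: 4x⁶ − 20x⁵ + 3x⁴ + 41x³ + 63x² + 44x + 7.
Step 3: lead(4x⁶ − 20x⁵ + 3x⁴ + 41x³ + 63x² + 44x + 7) ÷ lead(D) = 4x⁶ ÷ −2x² = −2x⁴. Subtract (−2x⁴)·D = 4x⁶ − 10x⁵ − 14x⁴. Remainder: −10x⁵ + 17x⁴ + 41x³ + 63x² + 44x + 7.
Step 4: lead(−10x⁵ + 17x⁴ + 41x³ + 63x² + 44x + 7) ÷ lead(D) = −10x⁵ ÷ −2x² = 5x³. Subtract (5x³)·D = −10x⁵ + 25x⁴ + 35x³. Remainder: −8x⁴ + 6x³ + 63x² + 44x + 7.
Step 5: lead(−8x⁴ + 6x³ + 63x² + 44x + 7) ÷ lead(D) = −8x⁴ ÷ −2x² = 4x². Subtract (4x²)·D = −8x⁴ + 20x³ + 28x². Remainder: −14x³ + 35x² + 44x + 7.
Step 6: lead(−14x³ + 35x² + 44x + 7) ÷ lead(D) = −14x³ ÷ −2x² = 7x. Subtract (7x)·D = −14x³ + 35x² + 49x. Remainder: −5x + 7.

R = [-5, 7], so D(x) is not a factor of P(x). no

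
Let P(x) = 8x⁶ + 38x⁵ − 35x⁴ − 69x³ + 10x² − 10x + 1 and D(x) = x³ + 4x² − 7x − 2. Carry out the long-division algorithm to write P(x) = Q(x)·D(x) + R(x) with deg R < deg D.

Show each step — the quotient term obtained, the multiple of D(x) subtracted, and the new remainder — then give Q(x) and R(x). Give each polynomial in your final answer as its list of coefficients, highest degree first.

Step 1: lead(8x⁶ + 38x⁵ − 35x⁴ − 69x³ + 10x² − 10x + 1) ÷ lead(D) = 8x⁶ ÷ x³ = 8x³. Subtract (8x³)·D = 8x⁶ + 32x⁵ − 56x⁴ − 16x³. Remainder: 6x⁵ + 21x⁴ − 53x³ + 10x² − 10x + 1.
Step 2: lead(6x⁵ + 21x⁴ − 53x³ + 10x² − 10x + 1) ÷ lead(D) = 6x⁵ ÷ x³ = 6x². Subtract (6x²)·D = 6x⁵ + 24x⁴ − 42x³ − 12x². Remainder: −3x⁴ − 11x³ + 22x² − 10x + 1.
Step 3: lead(−3x⁴ − 11x³ + 22x² − 10x + 1) ÷ lead(D) = −3x⁴ ÷ x³ = −3x. Subtract (−3x)·D = −3x⁴ − 12x³ + 21x² + 6x. Remainder: x³ + x² − 16x + 1.
Step 4: lead(x³ + x² − 16x + 1) ÷ lead(D) = x³ ÷ x³ = 1. Subtract (1)·D = x³ + 4x² − 7x − 2. Remainder: −3x² − 9x + 3.

Q = [8, 6, -3, 1]; R = [-3, -9, 3]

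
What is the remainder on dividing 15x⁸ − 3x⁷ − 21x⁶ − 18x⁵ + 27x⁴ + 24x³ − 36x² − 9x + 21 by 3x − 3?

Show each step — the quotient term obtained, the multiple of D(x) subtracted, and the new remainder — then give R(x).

Step 1: lead(15x⁸ − 3x⁷ − 21x⁶ − 18x⁵ + 27x⁴ + 24x³ − 36x² − 9x + 21) ÷ lead(D) = 15x⁸ ÷ 3x = 5x⁷. Subtract (5x⁷)·D = 15x⁸ − 15x⁷. Remainder: 12x⁷ − 21x⁶ − 18x⁵ + 27x⁴ + 24x³ − 36x² − 9x + 21.
Step 2: lead(12x⁷ − 21x⁶ − 18x⁵ + 27x⁴ + 24x³ − 36x² − 9x + 21) ÷ lead(D) = 12x⁷ ÷ 3x = 4x⁶. Subtract (4x⁶)·D = 12x⁷ − 12x⁶. Remainder: −9x⁶ − 18x⁵ + 27x⁴ + 24x³ − 36x² − 9x + 21.
Step 3: lead(−9x⁶ − 18x⁵ + 27x⁴ + 24x³ − 36x² − 9x + 21) ÷ lead(D) = −9x⁶ ÷ 3x = −3x⁵. Subtract (−3x⁵)·D = −9x⁶ + 9x⁵. Remainder: −27x⁵ + 27x⁴ + 24x³ − 36x² − 9x + 21.
Step 4: lead(−27x⁵ + 27x⁴ + 24x³ − 36x² − 9x + 21) ÷ lead(D) = −27x⁵ ÷ 3x = −9x⁴. Subtract (−9x⁴)·D = −27x⁵ + 27x⁴. Remainder: 24x³ − 36x² − 9x + 21.
Step 5: lead(24x³ − 36x² − 9x + 21) ÷ lead(D) = 24x³ ÷ 3x = 8x². Subtract (8x²)·D = 24x³ − 24x². Remainder: −12x² − 9x + 21.
Step 6: lead(−12x² − 9x + 21) ÷ lead(D) = −12x² ÷ 3x = −4x. Subtract (−4x)·D = −12x² + 12x. Remainder: −21x + 21.
Step 7: lead(−21x + 21) ÷ lead(D) = −21x ÷ 3x = −7. Subtract (−7)·D = −21x + 21. Remainder: 0.

R(x) = 0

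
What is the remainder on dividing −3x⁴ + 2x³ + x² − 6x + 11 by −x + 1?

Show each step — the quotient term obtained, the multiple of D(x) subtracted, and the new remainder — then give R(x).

R(x) = 5

Step 1: lead(−3x⁴ + 2x³ + x² − 6x + 11) ÷ lead(D) = −3x⁴ ÷ −x = 3x³. Subtract (3x³)·D = −3x⁴ + 3x³. Remainder: −x³ + x² − 6x + 11.
Step 2: lead(−x³ + x² − 6x + 11) ÷ lead(D) = −x³ ÷ −x = x². Subtract (x²)·D = −x³ + x². Remainder: −6x + 11.
Step 3: lead(−6x + 11) ÷ lead(D) = −6x ÷ −x = 6. Subtract (6)·D = −6x + 6. Remainder: 5.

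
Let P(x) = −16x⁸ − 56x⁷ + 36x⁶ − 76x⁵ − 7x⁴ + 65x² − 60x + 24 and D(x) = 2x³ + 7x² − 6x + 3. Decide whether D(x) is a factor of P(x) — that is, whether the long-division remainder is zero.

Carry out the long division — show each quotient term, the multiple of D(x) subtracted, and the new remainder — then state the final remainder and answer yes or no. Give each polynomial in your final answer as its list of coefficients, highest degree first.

Step 1: lead(−16x⁸ − 56x⁷ + 36x⁶ − 76x⁵ − 7x⁴ + 65x² − 60x + 24) ÷ lead(D) = −16x⁸ ÷ 2x³ = −8x⁵. Subtract (−8x⁵)·D = −16x⁸ − 56x⁷ + 48x⁶ − 24x⁵. Remainder: −12x⁶ − 52x⁵ − 7x⁴ + 65x² − 60x + 24.
Step 2: lead(−12x⁶ − 52x⁵ − 7x⁴ + 65x² − 60x + 24) ÷ lead(D) = −12x⁶ ÷ 2x³ = −6x³. Subtract (−6x³)·D = −12x⁶ − 42x⁵ + 36x⁴ − 18x³. Remainder: −10x⁵ − 43x⁴ + 18x³ + 65x² − 60x + 24.
Step 3: lead(−10x⁵ − 43x⁴ + 18x³ + 65x² − 60x + 24) ÷ lead(D) = −10x⁵ ÷ 2x³ = −5x². Subtract (−5x²)·D = −10x⁵ − 35x⁴ + 30x³ − 15x². Remainder: −8x⁴ − 12x³ + 80x² − 60x + 24.
Step 4: lead(−8x⁴ − 12x³ + 80x² − 60x + 24) ÷ lead(D) = −8x⁴ ÷ 2x³ = −4x. Subtract (−4x)·D = −8x⁴ − 28x³ + 24x² − 12x. Remainder: 16x³ + 56x² − 48x + 24.
Step 5: lead(16x³ + 56x² − 48x + 24) ÷ lead(D) = 16x³ ÷ 2x³ = 8. Subtract (8)·D = 16x³ + 56x² − 48x + 24. Remainder: 0.

R = [0], so D(x) is a factor of P(x). yes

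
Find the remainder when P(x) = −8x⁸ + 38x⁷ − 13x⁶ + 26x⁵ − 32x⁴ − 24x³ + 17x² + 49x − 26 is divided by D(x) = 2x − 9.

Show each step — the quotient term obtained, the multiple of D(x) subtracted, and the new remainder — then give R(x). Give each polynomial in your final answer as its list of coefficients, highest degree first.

R = [-8]

Step 1: lead(−8x⁸ + 38x⁷ − 13x⁶ + 26x⁵ − 32x⁴ − 24x³ + 17x² + 49x − 26) ÷ lead(D) = −8x⁸ ÷ 2x = −4x⁷. Subtract (−4x⁷)·D = −8x⁸ + 36x⁷. Remainder: 2x⁷ − 13x⁶ + 26x⁵ − 32x⁴ − 24x³ + 17x² + 49x − 26.
Step 2: lead(2x⁷ − 13x⁶ + 26x⁵ − 32x⁴ − 24x³ + 17x² + 49x − 26) ÷ lead(D) = 2x⁷ ÷ 2x = x⁶. Subtract (x⁶)·D = 2x⁷ − 9x⁶. Remainder: −4x⁶ + 26x⁵ − 32x⁴ − 24x³ + 17x² + 49x − 26.
Step 3: lead(−4x⁶ + 26x⁵ − 32x⁴ − 24x³ + 17x² + 49x − 26) ÷ lead(D) = −4x⁶ ÷ 2x = −2x⁵. Subtract (−2x⁵)·D = −4x⁶ + 18x⁵. Remainder: 8x⁵ − 32x⁴ − 24x³ + 17x² + 49x − 26.
Step 4: lead(8x⁵ − 32x⁴ − 24x³ + 17x² + 49x − 26) ÷ lead(D) = 8x⁵ ÷ 2x = 4x⁴. Subtract (4x⁴)·D = 8x⁵ − 36x⁴. Remainder: 4x⁴ − 24x³ + 17x² + 49x − 26.
Step 5: lead(4x⁴ − 24x³ + 17x² + 49x − 26) ÷ lead(D) = 4x⁴ ÷ 2x = 2x³. Subtract (2x³)·D = 4x⁴ − 18x³. Remainder: −6x³ + 17x² + 49x − 26.
Step 6: lead(−6x³ + 17x² + 49x − 26) ÷ lead(D) = −6x³ ÷ 2x = −3x². Subtract (−3x²)·D = −6x³ + 27x². Remainder: −10x² + 49x − 26.
Step 7: lead(−10x² + 49x − 26) ÷ lead(D) = −10x² ÷ 2x = −5x. Subtract (−5x)·D = −10x² + 45x. Remainder: 4x − 26.
Step 8: lead(4x − 26) ÷ lead(D) = 4x ÷ 2x = 2. Subtract (2)·D = 4x − 18. Remainder: −8.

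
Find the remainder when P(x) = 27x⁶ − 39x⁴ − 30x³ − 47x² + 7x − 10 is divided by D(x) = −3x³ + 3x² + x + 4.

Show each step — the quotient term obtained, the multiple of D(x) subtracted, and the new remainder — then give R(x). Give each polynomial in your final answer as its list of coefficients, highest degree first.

R = [7, 6]

Step 1: lead(27x⁶ − 39x⁴ − 30x³ − 47x² + 7x − 10) ÷ lead(D) = 27x⁶ ÷ −3x³ = −9x³. Subtract (−9x³)·D = 27x⁶ − 27x⁵ − 9x⁴ − 36x³. Remainder: 27x⁵ − 30x⁴ + 6x³ − 47x² + 7x − 10.
Step 2: lead(27x⁵ − 30x⁴ + 6x³ − 47x² + 7x − 10) ÷ lead(D) = 27x⁵ ÷ −3x³ = −9x². Subtract (−9x²)·D = 27x⁵ − 27x⁴ − 9x³ − 36x². Remainder: −3x⁴ + 15x³ − 11x² + 7x − 10.
Step 3: lead(−3x⁴ + 15x³ − 11x² + 7x − 10) ÷ lead(D) = −3x⁴ ÷ −3x³ = x. Subtract (x)·D = −3x⁴ + 3x³ + x² + 4x. Remainder: 12x³ − 12x² + 3x − 10.
Step 4: lead(12x³ − 12x² + 3x − 10) ÷ lead(D) = 12x³ ÷ −3x³ = −4. Subtract (−4)·D = 12x³ − 12x² − 4x − 16. Remainder: 7x + 6.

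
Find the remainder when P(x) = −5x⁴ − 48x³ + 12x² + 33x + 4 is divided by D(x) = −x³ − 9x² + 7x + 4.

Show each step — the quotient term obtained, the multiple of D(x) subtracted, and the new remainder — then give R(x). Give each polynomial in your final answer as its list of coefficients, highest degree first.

Step 1: lead(−5x⁴ − 48x³ + 12x² + 33x + 4) ÷ lead(D) = −5x⁴ ÷ −x³ = 5x. Subtract (5x)·D = −5x⁴ − 45x³ + 35x² + 20x. Remainder: −3x³ − 23x² + 13x + 4.
Step 2: lead(−3x³ − 23x² + 13x + 4) ÷ lead(D) = −3x³ ÷ −x³ = 3. Subtract (3)·D = −3x³ − 27x² + 21x + 12. Remainder: 4x² − 8x − 8.

R = [4, -8, -8]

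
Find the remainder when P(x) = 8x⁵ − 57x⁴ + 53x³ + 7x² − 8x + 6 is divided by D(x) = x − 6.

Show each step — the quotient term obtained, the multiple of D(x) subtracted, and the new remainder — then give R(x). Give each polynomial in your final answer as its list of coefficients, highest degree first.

Step 1: lead(8x⁵ − 57x⁴ + 53x³ + 7x² − 8x + 6) ÷ lead(D) = 8x⁵ ÷ x = 8x⁴. Subtract (8x⁴)·D = 8x⁵ − 48x⁴. Remainder: −9x⁴ + 53x³ + 7x² − 8x + 6.
Step 2: lead(−9x⁴ + 53x³ + 7x² − 8x + 6) ÷ lead(D) = −9x⁴ ÷ x = −9x³. Subtract (−9x³)·D = −9x⁴ + 54x³. Remainder: −x³ + 7x² − 8x + 6.
Step 3: lead(−x³ + 7x² − 8x + 6) ÷ lead(D) = −x³ ÷ x = −x². Subtract (−x²)·D = −x³ + 6x². Remainder: x² − 8x + 6.
Step 4: lead(x² − 8x + 6) ÷ lead(D) = x² ÷ x = x. Subtract (x)·D = x² − 6x. Remainder: −2x + 6.
Step 5: lead(−2x + 6) ÷ lead(D) = −2x ÷ x = −2. Subtract (−2)·D = −2x + 12. Remainder: −6.

R = [-6]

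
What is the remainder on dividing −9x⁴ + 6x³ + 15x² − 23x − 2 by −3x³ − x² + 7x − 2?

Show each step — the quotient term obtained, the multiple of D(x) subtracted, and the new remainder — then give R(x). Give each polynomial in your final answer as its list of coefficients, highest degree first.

Step 1: lead(−9x⁴ + 6x³ + 15x² − 23x − 2) ÷ lead(D) = −9x⁴ ÷ −3x³ = 3x. Subtract (3x)·D = −9x⁴ − 3x³ + 21x² − 6x. Remainder: 9x³ − 6x² − 17x − 2.
Step 2: lead(9x³ − 6x² − 17x − 2) ÷ lead(D) = 9x³ ÷ −3x³ = −3. Subtract (−3)·D = 9x³ + 3x² − 21x + 6. Remainder: −9x² + 4x − 8.

R = [-9, 4, -8]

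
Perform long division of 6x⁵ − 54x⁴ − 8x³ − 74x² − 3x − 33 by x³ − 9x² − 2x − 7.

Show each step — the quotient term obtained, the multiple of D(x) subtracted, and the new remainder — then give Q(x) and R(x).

Q(x) = 6x² + 4; R(x) = 4x² + 5x − 5

Step 1: lead(6x⁵ − 54x⁴ − 8x³ − 74x² − 3x − 33) ÷ lead(D) = 6x⁵ ÷ x³ = 6x². Subtract (6x²)·D = 6x⁵ − 54x⁴ − 12x³ − 42x². Remainder: 4x³ − 32x² − 3x − 33.
Step 2: lead(4x³ − 32x² − 3x − 33) ÷ lead(D) = 4x³ ÷ x³ = 4. Subtract (4)·D = 4x³ − 36x² − 8x − 28. Remainder: 4x² + 5x − 5.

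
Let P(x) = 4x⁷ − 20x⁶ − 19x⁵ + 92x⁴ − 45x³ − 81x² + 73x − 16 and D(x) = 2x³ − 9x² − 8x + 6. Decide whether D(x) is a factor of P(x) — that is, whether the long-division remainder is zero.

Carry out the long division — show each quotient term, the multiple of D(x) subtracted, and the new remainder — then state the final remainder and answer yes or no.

R(x) = −5x + 2, so D(x) is not a factor of P(x). no

Step 1: lead(4x⁷ − 20x⁶ − 19x⁵ + 92x⁴ − 45x³ − 81x² + 73x − 16) ÷ lead(D) = 4x⁷ ÷ 2x³ = 2x⁴. Subtract (2x⁴)·D = 4x⁷ − 18x⁶ − 16x⁵ + 12x⁴. Remainder: −2x⁶ − 3x⁵ + 80x⁴ − 45x³ − 81x² + 73x − 16.
Step 2: lead(−2x⁶ − 3x⁵ + 80x⁴ − 45x³ − 81x² + 73x − 16) ÷ lead(D) = −2x⁶ ÷ 2x³ = −x³. Subtract (−x³)·D = −2x⁶ + 9x⁵ + 8x⁴ − 6x³. Remainder: −12x⁵ + 72x⁴ − 39x³ − 81x² + 73x − 16.
Step 3: lead(−12x⁵ + 72x⁴ − 39x³ − 81x² + 73x − 16) ÷ lead(D) = −12x⁵ ÷ 2x³ = −6x². Subtract (−6x²)·D = −12x⁵ + 54x⁴ + 48x³ − 36x². Remainder: 18x⁴ − 87x³ − 45x² + 73x − 16.
Step 4: lead(18x⁴ − 87x³ − 45x² + 73x − 16) ÷ lead(D) = 18x⁴ ÷ 2x³ = 9x. Subtract (9x)·D = 18x⁴ − 81x³ − 72x² + 54x. Remainder: −6x³ + 27x² + 19x − 16.
Step 5: lead(−6x³ + 27x² + 19x − 16) ÷ lead(D) = −6x³ ÷ 2x³ = −3. Subtract (−3)·D = −6x³ + 27x² + 24x − 18. Remainder: −5x + 2.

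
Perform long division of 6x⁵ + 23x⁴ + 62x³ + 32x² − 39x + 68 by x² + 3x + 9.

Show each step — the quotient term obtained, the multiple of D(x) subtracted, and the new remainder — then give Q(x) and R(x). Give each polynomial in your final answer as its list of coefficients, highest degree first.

Step 1: lead(6x⁵ + 23x⁴ + 62x³ + 32x² − 39x + 68) ÷ lead(D) = 6x⁵ ÷ x² = 6x³. Subtract (6x³)·D = 6x⁵ + 18x⁴ + 54x³. Remainder: 5x⁴ + 8x³ + 32x² − 39x + 68.
Step 2: lead(5x⁴ + 8x³ + 32x² − 39x + 68) ÷ lead(D) = 5x⁴ ÷ x² = 5x². Subtract (5x²)·D = 5x⁴ + 15x³ + 45x². Remainder: −7x³ − 13x² − 39x + 68.
Step 3: lead(−7x³ − 13x² − 39x + 68) ÷ lead(D) = −7x³ ÷ x² = −7x. Subtract (−7x)·D = −7x³ − 21x² − 63x. Remainder: 8x² + 24x + 68.
Step 4: lead(8x² + 24x + 68) ÷ lead(D) = 8x² ÷ x² = 8. Subtract (8)·D = 8x² + 24x + 72. Remainder: −4.

Q = [6, 5, -7, 8]; R = [-4]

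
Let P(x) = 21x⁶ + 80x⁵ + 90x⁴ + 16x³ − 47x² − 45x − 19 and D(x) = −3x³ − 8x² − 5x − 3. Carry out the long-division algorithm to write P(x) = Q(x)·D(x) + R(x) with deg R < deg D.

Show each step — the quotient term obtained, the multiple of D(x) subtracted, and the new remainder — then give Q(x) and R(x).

Step 1: lead(21x⁶ + 80x⁵ + 90x⁴ + 16x³ − 47x² − 45x − 19) ÷ lead(D) = 21x⁶ ÷ −3x³ = −7x³. Subtract (−7x³)·D = 21x⁶ + 56x⁵ + 35x⁴ + 21x³. Remainder: 24x⁵ + 55x⁴ − 5x³ − 47x² − 45x − 19.
Step 2: lead(24x⁵ + 55x⁴ − 5x³ − 47x² − 45x − 19) ÷ lead(D) = 24x⁵ ÷ −3x³ = −8x². Subtract (−8x²)·D = 24x⁵ + 64x⁴ + 40x³ + 24x². Remainder: −9x⁴ − 45x³ − 71x² − 45x − 19.
Step 3: lead(−9x⁴ − 45x³ − 71x² − 45x − 19) ÷ lead(D) = −9x⁴ ÷ −3x³ = 3x. Subtract (3x)·D = −9x⁴ − 24x³ − 15x² − 9x. Remainder: −21x³ − 56x² − 36x − 19.
Step 4: lead(−21x³ − 56x² − 36x − 19) ÷ lead(D) = −21x³ ÷ −3x³ = 7. Subtract (7)·D = −21x³ − 56x² − 35x − 21. Remainder: −x + 2.

Q(x) = −7x³ − 8x² + 3x + 7; R(x) = −x + 2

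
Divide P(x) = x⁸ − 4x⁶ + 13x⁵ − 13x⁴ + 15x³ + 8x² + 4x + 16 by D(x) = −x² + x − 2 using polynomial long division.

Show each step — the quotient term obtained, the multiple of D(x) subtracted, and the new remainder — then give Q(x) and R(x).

Q(x) = −x⁶ − x⁵ + 5x⁴ − 6x³ − 3x² − 6x − 8; R(x) = 0

Step 1: lead(x⁸ − 4x⁶ + 13x⁵ − 13x⁴ + 15x³ + 8x² + 4x + 16) ÷ lead(D) = x⁸ ÷ −x² = −x⁶. Subtract (−x⁶)·D = x⁸ − x⁷ + 2x⁶. Remainder: x⁷ − 6x⁶ + 13x⁵ − 13x⁴ + 15x³ + 8x² + 4x + 16.
Step 2: lead(x⁷ − 6x⁶ + 13x⁵ − 13x⁴ + 15x³ + 8x² + 4x + 16) ÷ lead(D) = x⁷ ÷ −x² = −x⁵. Subtract (−x⁵)·D = x⁷ − x⁶ + 2x⁵. Remainder: −5x⁶ + 11x⁵ − 13x⁴ + 15x³ + 8x² + 4x + 16.
Step 3: lead(−5x⁶ + 11x⁵ − 13x⁴ + 15x³ + 8x² + 4x + 16) ÷ lead(D) = −5x⁶ ÷ −x² = 5x⁴. Subtract (5x⁴)·D = −5x⁶ + 5x⁵ − 10x⁴. Remainder: 6x⁵ − 3x⁴ + 15x³ + 8x² + 4x + 16.
Step 4: lead(6x⁵ − 3x⁴ + 15x³ + 8x² + 4x + 16) ÷ lead(D) = 6x⁵ ÷ −x² = −6x³. Subtract (−6x³)·D = 6x⁵ − 6x⁴ + 12x³. Remainder: 3x⁴ + 3x³ + 8x² + 4x + 16.
Step 5: lead(3x⁴ + 3x³ + 8x² + 4x + 16) ÷ lead(D) = 3x⁴ ÷ −x² = −3x². Subtract (−3x²)·D = 3x⁴ − 3x³ + 6x². Remainder: 6x³ + 2x² + 4x + 16.
Step 6: lead(6x³ + 2x² + 4x + 16) ÷ lead(D) = 6x³ ÷ −x² = −6x. Subtract (−6x)·D = 6x³ − 6x² + 12x. Remainder: 8x² − 8x + 16.
Step 7: lead(8x² − 8x + 16) ÷ lead(D) = 8x² ÷ −x² = −8. Subtract (−8)·D = 8x² − 8x + 16. Remainder: 0.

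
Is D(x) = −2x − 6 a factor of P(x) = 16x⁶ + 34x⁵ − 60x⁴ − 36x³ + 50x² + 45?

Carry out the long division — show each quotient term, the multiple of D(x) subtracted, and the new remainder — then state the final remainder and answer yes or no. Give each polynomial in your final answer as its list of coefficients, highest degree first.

Step 1: lead(16x⁶ + 34x⁵ − 60x⁴ − 36x³ + 50x² + 45) ÷ lead(D) = 16x⁶ ÷ −2x = −8x⁵. Subtract (−8x⁵)·D = 16x⁶ + 48x⁵. Remainder: −14x⁵ − 60x⁴ − 36x³ + 50x² + 45.
Step 2: lead(−14x⁵ − 60x⁴ − 36x³ + 50x² + 45) ÷ lead(D) = −14x⁵ ÷ −2x = 7x⁴. Subtract (7x⁴)·D = −14x⁵ − 42x⁴. Remainder: −18x⁴ − 36x³ + 50x² + 45.
Step 3: lead(−18x⁴ − 36x³ + 50x² + 45) ÷ lead(D) = −18x⁴ ÷ −2x = 9x³. Subtract (9x³)·D = −18x⁴ − 54x³. Remainder: 18x³ + 50x² + 45.
Step 4: lead(18x³ + 50x² + 45) ÷ lead(D) = 18x³ ÷ −2x = −9x². Subtract (−9x²)·D = 18x³ + 54x². Remainder: −4x² + 45.
Step 5: lead(−4x² + 45) ÷ lead(D) = −4x² ÷ −2x = 2x. Subtract (2x)·D = −4x² − 12x. Remainder: 12x + 45.
Step 6: lead(12x + 45) ÷ lead(D) = 12x ÷ −2x = −6. Subtract (−6)·D = 12x + 36. Remainder: 9.

R = [9], so D(x) is not a factor of P(x). no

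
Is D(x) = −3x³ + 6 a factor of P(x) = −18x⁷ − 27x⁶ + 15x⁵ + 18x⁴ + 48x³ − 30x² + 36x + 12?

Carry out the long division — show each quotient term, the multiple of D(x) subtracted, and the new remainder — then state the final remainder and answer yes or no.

Step 1: lead(−18x⁷ − 27x⁶ + 15x⁵ + 18x⁴ + 48x³ − 30x² + 36x + 12) ÷ lead(D) = −18x⁷ ÷ −3x³ = 6x⁴. Subtract (6x⁴)·D = −18x⁷ + 36x⁴. Remainder: −27x⁶ + 15x⁵ − 18x⁴ + 48x³ − 30x² + 36x + 12.
Step 2: lead(−27x⁶ + 15x⁵ − 18x⁴ + 48x³ − 30x² + 36x + 12) ÷ lead(D) = −27x⁶ ÷ −3x³ = 9x³. Subtract (9x³)·D = −27x⁶ + 54x³. Remainder: 15x⁵ − 18x⁴ − 6x³ − 30x² + 36x + 12.
Step 3: lead(15x⁵ − 18x⁴ − 6x³ − 30x² + 36x + 12) ÷ lead(D) = 15x⁵ ÷ −3x³ = −5x². Subtract (−5x²)·D = 15x⁵ − 30x². Remainder: −18x⁴ − 6x³ + 36x + 12.
Step 4: lead(−18x⁴ − 6x³ + 36x + 12) ÷ lead(D) = −18x⁴ ÷ −3x³ = 6x. Subtract (6x)·D = −18x⁴ + 36x. Remainder: −6x³ + 12.
Step 5: lead(−6x³ + 12) ÷ lead(D) = −6x³ ÷ −3x³ = 2. Subtract (2)·D = −6x³ + 12. Remainder: 0.

R(x) = 0, so D(x) is a factor of P(x). yes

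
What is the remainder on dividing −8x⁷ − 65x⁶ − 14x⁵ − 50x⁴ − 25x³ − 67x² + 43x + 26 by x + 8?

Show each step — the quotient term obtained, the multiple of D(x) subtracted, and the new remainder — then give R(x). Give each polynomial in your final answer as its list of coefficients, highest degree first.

Step 1: lead(−8x⁷ − 65x⁶ − 14x⁵ − 50x⁴ − 25x³ − 67x² + 43x + 26) ÷ lead(D) = −8x⁷ ÷ x = −8x⁶. Subtract (−8x⁶)·D = −8x⁷ − 64x⁶. Remainder: −x⁶ − 14x⁵ − 50x⁴ − 25x³ − 67x² + 43x + 26.
Step 2: lead(−x⁶ − 14x⁵ − 50x⁴ − 25x³ − 67x² + 43x + 26) ÷ lead(D) = −x⁶ ÷ x = −x⁵. Subtract (−x⁵)·D = −x⁶ − 8x⁵. Remainder: −6x⁵ − 50x⁴ − 25x³ − 67x² + 43x + 26.
Step 3: lead(−6x⁵ − 50x⁴ − 25x³ − 67x² + 43x + 26) ÷ lead(D) = −6x⁵ ÷ x = −6x⁴. Subtract (−6x⁴)·D = −6x⁵ − 48x⁴. Remainder: −2x⁴ − 25x³ − 67x² + 43x + 26.
Step 4: lead(−2x⁴ − 25x³ − 67x² + 43x + 26) ÷ lead(D) = −2x⁴ ÷ x = −2x³. Subtract (−2x³)·D = −2x⁴ − 16x³. Remainder: −9x³ − 67x² + 43x + 26.
Step 5: lead(−9x³ − 67x² + 43x + 26) ÷ lead(D) = −9x³ ÷ x = −9x². Subtract (−9x²)·D = −9x³ − 72x². Remainder: 5x² + 43x + 26.
Step 6: lead(5x² + 43x + 26) ÷ lead(D) = 5x² ÷ x = 5x. Subtract (5x)·D = 5x² + 40x. Remainder: 3x + 26.
Step 7: lead(3x + 26) ÷ lead(D) = 3x ÷ x = 3. Subtract (3)·D = 3x + 24. Remainder: 2.

R = [2]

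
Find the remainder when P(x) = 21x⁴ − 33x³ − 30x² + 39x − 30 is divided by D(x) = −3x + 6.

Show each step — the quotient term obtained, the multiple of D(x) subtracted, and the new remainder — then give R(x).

R(x) = 0

Step 1: lead(21x⁴ − 33x³ − 30x² + 39x − 30) ÷ lead(D) = 21x⁴ ÷ −3x = −7x³. Subtract (−7x³)·D = 21x⁴ − 42x³. Remainder: 9x³ − 30x² + 39x − 30.
Step 2: lead(9x³ − 30x² + 39x − 30) ÷ lead(D) = 9x³ ÷ −3x = −3x². Subtract (−3x²)·D = 9x³ − 18x². Remainder: −12x² + 39x − 30.
Step 3: lead(−12x² + 39x − 30) ÷ lead(D) = −12x² ÷ −3x = 4x. Subtract (4x)·D = −12x² + 24x. Remainder: 15x − 30.
Step 4: lead(15x − 30) ÷ lead(D) = 15x ÷ −3x = −5. Subtract (−5)·D = 15x − 30. Remainder: 0.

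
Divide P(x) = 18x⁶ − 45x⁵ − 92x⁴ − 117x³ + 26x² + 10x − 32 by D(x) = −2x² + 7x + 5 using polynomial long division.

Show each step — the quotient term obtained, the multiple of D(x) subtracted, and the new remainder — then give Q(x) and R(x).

Step 1: lead(18x⁶ − 45x⁵ − 92x⁴ − 117x³ + 26x² + 10x − 32) ÷ lead(D) = 18x⁶ ÷ −2x² = −9x⁴. Subtract (−9x⁴)·D = 18x⁶ − 63x⁵ − 45x⁴. Remainder: 18x⁵ − 47x⁴ − 117x³ + 26x² + 10x − 32.
Step 2: lead(18x⁵ − 47x⁴ − 117x³ + 26x² + 10x − 32) ÷ lead(D) = 18x⁵ ÷ −2x² = −9x³. Subtract (−9x³)·D = 18x⁵ − 63x⁴ − 45x³. Remainder: 16x⁴ − 72x³ + 26x² + 10x − 32.
Step 3: lead(16x⁴ − 72x³ + 26x² + 10x − 32) ÷ lead(D) = 16x⁴ ÷ −2x² = −8x². Subtract (−8x²)·D = 16x⁴ − 56x³ − 40x². Remainder: −16x³ + 66x² + 10x − 32.
Step 4: lead(−16x³ + 66x² + 10x − 32) ÷ lead(D) = −16x³ ÷ −2x² = 8x. Subtract (8x)·D = −16x³ + 56x² + 40x. Remainder: 10x² − 30x − 32.
Step 5: lead(10x² − 30x − 32) ÷ lead(D) = 10x² ÷ −2x² = −5. Subtract (−5)·D = 10x² − 35x − 25. Remainder: 5x − 7.

Q(x) = −9x⁴ − 9x³ − 8x² + 8x − 5; R(x) = 5x − 7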